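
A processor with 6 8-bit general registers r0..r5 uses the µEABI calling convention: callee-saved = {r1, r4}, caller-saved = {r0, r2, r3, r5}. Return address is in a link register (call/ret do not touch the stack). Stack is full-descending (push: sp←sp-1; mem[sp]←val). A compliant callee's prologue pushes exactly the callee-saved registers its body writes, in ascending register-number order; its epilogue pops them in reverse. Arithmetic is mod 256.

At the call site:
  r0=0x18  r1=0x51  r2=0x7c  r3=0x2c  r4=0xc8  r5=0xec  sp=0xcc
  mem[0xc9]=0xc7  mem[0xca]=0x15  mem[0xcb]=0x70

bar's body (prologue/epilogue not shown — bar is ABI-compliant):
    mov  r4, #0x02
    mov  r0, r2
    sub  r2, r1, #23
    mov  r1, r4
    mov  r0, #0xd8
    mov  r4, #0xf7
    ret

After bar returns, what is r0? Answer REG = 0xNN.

prologue: push r1 -> mem[0xcb]=0x51, sp=0xcb
prologue: push r4 -> mem[0xca]=0xc8, sp=0xca
body[0] mov  r4, #0x02 -> r4=0x02
body[1] mov  r0, r2 -> r0=0x7c
body[2] sub  r2, r1, #23 -> r2=0x3a
body[3] mov  r1, r4 -> r1=0x02
body[4] mov  r0, #0xd8 -> r0=0xd8
body[5] mov  r4, #0xf7 -> r4=0xf7
epilogue: pop r4=0xc8, sp=0xcb
epilogue: pop r1=0x51, sp=0xcc
r0 is caller-saved -> body value

REG = 0xd8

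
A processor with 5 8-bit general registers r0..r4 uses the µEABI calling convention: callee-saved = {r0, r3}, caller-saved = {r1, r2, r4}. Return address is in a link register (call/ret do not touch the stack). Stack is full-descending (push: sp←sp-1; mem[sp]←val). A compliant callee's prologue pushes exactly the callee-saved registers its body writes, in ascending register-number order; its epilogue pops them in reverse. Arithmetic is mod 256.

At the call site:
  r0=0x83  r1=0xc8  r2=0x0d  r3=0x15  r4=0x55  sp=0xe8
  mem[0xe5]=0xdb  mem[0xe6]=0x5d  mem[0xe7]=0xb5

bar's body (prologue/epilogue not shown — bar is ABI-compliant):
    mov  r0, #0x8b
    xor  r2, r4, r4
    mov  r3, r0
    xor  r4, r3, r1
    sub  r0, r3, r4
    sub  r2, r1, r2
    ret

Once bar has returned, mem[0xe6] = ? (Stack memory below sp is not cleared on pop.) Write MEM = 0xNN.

MEM = 0x15

prologue: push r0 -> mem[0xe7]=0x83, sp=0xe7
prologue: push r3 -> mem[0xe6]=0x15, sp=0xe6
body[0] mov  r0, #0x8b -> r0=0x8b
body[1] xor  r2, r4, r4 -> r2=0x00
body[2] mov  r3, r0 -> r3=0x8b
body[3] xor  r4, r3, r1 -> r4=0x43
body[4] sub  r0, r3, r4 -> r0=0x48
body[5] sub  r2, r1, r2 -> r2=0xc8
epilogue: pop r3=0x15, sp=0xe7
epilogue: pop r0=0x83, sp=0xe8
prologue pushed ['r0', 'r3'] at ['0xe7', '0xe6']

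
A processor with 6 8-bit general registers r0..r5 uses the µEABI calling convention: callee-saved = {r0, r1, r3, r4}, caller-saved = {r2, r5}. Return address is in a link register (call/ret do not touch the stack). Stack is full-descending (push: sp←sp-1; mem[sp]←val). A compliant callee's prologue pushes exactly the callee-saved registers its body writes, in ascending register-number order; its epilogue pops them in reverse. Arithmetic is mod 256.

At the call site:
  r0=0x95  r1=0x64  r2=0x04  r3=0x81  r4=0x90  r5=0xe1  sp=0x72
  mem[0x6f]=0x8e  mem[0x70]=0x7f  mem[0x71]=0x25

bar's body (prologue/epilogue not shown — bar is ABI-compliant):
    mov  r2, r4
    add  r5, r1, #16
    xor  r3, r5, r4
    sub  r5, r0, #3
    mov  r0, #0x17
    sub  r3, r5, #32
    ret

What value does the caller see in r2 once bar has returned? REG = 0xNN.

REG = 0x90

prologue: push r0 → mem[0x71]=0x95, sp=0x71
prologue: push r3 → mem[0x70]=0x81, sp=0x70
body[0] mov  r2, r4 → r2=0x90
body[1] add  r5, r1, #16 → r5=0x74
body[2] xor  r3, r5, r4 → r3=0xe4
body[3] sub  r5, r0, #3 → r5=0x92
body[4] mov  r0, #0x17 → r0=0x17
body[5] sub  r3, r5, #32 → r3=0x72
epilogue: pop r3=0x81, sp=0x71
epilogue: pop r0=0x95, sp=0x72
r2 is caller-saved → body value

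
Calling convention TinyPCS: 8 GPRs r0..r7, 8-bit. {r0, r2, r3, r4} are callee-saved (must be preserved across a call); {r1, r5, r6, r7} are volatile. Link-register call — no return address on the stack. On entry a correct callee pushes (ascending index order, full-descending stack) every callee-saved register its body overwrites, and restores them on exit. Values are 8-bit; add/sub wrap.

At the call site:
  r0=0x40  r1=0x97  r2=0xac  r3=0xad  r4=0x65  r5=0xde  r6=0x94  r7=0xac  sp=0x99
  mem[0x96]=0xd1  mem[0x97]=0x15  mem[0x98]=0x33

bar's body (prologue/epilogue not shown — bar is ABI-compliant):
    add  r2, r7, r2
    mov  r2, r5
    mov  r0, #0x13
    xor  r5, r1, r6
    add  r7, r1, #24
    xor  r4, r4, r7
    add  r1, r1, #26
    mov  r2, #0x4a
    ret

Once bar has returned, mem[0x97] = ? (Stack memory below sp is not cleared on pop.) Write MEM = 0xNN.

prologue: push r0 → mem[0x98]=0x40, sp=0x98
prologue: push r2 → mem[0x97]=0xac, sp=0x97
prologue: push r4 → mem[0x96]=0x65, sp=0x96
body[0] add  r2, r7, r2 → r2=0x58
body[1] mov  r2, r5 → r2=0xde
body[2] mov  r0, #0x13 → r0=0x13
body[3] xor  r5, r1, r6 → r5=0x03
body[4] add  r7, r1, #24 → r7=0xaf
body[5] xor  r4, r4, r7 → r4=0xca
body[6] add  r1, r1, #26 → r1=0xb1
body[7] mov  r2, #0x4a → r2=0x4a
epilogue: pop r4=0x65, sp=0x97
epilogue: pop r2=0xac, sp=0x98
epilogue: pop r0=0x40, sp=0x99
prologue pushed ['r0', 'r2', 'r4'] at ['0x98', '0x97', '0x96']

MEM = 0xac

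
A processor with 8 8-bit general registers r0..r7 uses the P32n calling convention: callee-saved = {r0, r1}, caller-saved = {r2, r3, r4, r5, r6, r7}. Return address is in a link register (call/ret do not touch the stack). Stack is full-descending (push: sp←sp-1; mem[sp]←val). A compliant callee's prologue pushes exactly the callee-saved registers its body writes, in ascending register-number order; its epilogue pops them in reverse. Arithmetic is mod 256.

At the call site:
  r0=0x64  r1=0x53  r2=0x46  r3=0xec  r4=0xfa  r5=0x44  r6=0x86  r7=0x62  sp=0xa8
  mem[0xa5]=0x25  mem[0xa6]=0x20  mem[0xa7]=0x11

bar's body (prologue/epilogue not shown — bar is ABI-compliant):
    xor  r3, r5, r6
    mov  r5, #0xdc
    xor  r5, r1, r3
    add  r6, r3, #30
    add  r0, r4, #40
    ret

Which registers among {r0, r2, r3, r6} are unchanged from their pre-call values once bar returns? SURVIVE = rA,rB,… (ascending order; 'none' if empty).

SURVIVE = r0,r2

prologue: push r0 -> mem[0xa7]=0x64, sp=0xa7
body[0] xor  r3, r5, r6 -> r3=0xc2
body[1] mov  r5, #0xdc -> r5=0xdc
body[2] xor  r5, r1, r3 -> r5=0x91
body[3] add  r6, r3, #30 -> r6=0xe0
body[4] add  r0, r4, #40 -> r0=0x22
epilogue: pop r0=0x64, sp=0xa8
r0: callee-saved, written=True
r2: caller-saved, written=False
r3: caller-saved, written=True
r6: caller-saved, written=True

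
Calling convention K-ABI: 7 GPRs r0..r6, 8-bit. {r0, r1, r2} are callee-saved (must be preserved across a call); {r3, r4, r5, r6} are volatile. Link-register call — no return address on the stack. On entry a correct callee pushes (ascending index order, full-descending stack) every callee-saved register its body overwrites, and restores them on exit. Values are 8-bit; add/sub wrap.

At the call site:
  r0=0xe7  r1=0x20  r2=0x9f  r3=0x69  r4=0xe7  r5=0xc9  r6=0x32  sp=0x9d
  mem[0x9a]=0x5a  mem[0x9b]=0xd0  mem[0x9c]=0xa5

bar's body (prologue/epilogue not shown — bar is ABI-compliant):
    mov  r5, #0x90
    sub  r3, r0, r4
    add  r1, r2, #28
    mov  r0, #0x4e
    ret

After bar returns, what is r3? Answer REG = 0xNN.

prologue: push r0 → mem[0x9c]=0xe7, sp=0x9c
prologue: push r1 → mem[0x9b]=0x20, sp=0x9b
body[0] mov  r5, #0x90 → r5=0x90
body[1] sub  r3, r0, r4 → r3=0x00
body[2] add  r1, r2, #28 → r1=0xbb
body[3] mov  r0, #0x4e → r0=0x4e
epilogue: pop r1=0x20, sp=0x9c
epilogue: pop r0=0xe7, sp=0x9d
r3 is caller-saved → body value

REG = 0x00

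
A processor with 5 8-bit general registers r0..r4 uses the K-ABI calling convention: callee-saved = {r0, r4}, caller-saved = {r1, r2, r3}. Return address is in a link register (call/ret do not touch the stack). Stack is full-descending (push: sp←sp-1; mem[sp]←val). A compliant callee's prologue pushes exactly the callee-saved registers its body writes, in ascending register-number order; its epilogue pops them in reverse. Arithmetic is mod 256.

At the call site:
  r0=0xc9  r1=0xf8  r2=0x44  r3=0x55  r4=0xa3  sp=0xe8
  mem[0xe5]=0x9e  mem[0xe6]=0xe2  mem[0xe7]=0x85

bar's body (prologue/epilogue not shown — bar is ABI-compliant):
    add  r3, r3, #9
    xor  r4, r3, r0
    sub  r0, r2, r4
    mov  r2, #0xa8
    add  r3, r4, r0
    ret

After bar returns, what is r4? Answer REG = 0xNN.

prologue: push r0 -> mem[0xe7]=0xc9, sp=0xe7
prologue: push r4 -> mem[0xe6]=0xa3, sp=0xe6
body[0] add  r3, r3, #9 -> r3=0x5e
body[1] xor  r4, r3, r0 -> r4=0x97
body[2] sub  r0, r2, r4 -> r0=0xad
body[3] mov  r2, #0xa8 -> r2=0xa8
body[4] add  r3, r4, r0 -> r3=0x44
epilogue: pop r4=0xa3, sp=0xe7
epilogue: pop r0=0xc9, sp=0xe8
r4 is callee-saved -> restored

REG = 0xa3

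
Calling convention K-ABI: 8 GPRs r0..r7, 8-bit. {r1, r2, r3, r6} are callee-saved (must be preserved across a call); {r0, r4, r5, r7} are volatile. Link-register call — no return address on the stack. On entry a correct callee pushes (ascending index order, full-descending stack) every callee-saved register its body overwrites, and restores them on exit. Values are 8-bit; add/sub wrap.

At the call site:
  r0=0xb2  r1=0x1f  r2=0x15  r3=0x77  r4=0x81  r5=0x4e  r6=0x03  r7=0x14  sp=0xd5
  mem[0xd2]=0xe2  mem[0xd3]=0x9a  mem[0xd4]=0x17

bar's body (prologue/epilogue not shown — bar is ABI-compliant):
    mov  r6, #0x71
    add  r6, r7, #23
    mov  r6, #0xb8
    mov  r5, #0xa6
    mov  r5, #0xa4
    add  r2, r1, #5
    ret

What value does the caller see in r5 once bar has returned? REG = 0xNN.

prologue: push r2 → mem[0xd4]=0x15, sp=0xd4
prologue: push r6 → mem[0xd3]=0x03, sp=0xd3
body[0] mov  r6, #0x71 → r6=0x71
body[1] add  r6, r7, #23 → r6=0x2b
body[2] mov  r6, #0xb8 → r6=0xb8
body[3] mov  r5, #0xa6 → r5=0xa6
body[4] mov  r5, #0xa4 → r5=0xa4
body[5] add  r2, r1, #5 → r2=0x24
epilogue: pop r6=0x03, sp=0xd4
epilogue: pop r2=0x15, sp=0xd5
r5 is caller-saved → body value

REG = 0xa4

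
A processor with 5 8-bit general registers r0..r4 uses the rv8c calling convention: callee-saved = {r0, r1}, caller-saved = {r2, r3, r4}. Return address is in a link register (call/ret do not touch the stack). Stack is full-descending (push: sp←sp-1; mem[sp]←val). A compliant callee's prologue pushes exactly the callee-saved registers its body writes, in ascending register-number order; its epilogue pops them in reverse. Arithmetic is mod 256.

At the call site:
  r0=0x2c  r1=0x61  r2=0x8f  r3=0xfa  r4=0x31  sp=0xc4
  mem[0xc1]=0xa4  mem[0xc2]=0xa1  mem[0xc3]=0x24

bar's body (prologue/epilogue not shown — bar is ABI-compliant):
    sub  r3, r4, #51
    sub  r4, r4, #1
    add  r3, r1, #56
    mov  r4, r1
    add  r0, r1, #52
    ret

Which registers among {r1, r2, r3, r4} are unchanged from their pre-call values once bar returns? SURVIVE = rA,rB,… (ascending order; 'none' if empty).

SURVIVE = r1,r2

prologue: push r0 → mem[0xc3]=0x2c, sp=0xc3
body[0] sub  r3, r4, #51 → r3=0xfe
body[1] sub  r4, r4, #1 → r4=0x30
body[2] add  r3, r1, #56 → r3=0x99
body[3] mov  r4, r1 → r4=0x61
body[4] add  r0, r1, #52 → r0=0x95
epilogue: pop r0=0x2c, sp=0xc4
r1: callee-saved, written=False
r2: caller-saved, written=False
r3: caller-saved, written=True
r4: caller-saved, written=True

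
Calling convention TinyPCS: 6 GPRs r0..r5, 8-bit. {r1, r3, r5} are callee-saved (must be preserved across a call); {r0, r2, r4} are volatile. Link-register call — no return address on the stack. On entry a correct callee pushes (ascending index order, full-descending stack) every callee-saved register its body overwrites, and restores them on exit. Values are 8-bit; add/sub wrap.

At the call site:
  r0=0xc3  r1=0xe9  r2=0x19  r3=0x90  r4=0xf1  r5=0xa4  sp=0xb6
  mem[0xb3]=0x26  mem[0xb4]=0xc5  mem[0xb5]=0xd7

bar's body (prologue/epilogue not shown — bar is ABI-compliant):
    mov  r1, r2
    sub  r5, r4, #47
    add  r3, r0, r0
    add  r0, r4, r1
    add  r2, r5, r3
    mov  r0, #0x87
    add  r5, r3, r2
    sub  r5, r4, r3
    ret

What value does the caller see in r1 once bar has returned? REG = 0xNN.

REG = 0xe9

prologue: push r1 → mem[0xb5]=0xe9, sp=0xb5
prologue: push r3 → mem[0xb4]=0x90, sp=0xb4
prologue: push r5 → mem[0xb3]=0xa4, sp=0xb3
body[0] mov  r1, r2 → r1=0x19
body[1] sub  r5, r4, #47 → r5=0xc2
body[2] add  r3, r0, r0 → r3=0x86
body[3] add  r0, r4, r1 → r0=0x0a
body[4] add  r2, r5, r3 → r2=0x48
body[5] mov  r0, #0x87 → r0=0x87
body[6] add  r5, r3, r2 → r5=0xce
body[7] sub  r5, r4, r3 → r5=0x6b
epilogue: pop r5=0xa4, sp=0xb4
epilogue: pop r3=0x90, sp=0xb5
epilogue: pop r1=0xe9, sp=0xb6
r1 is callee-saved → restored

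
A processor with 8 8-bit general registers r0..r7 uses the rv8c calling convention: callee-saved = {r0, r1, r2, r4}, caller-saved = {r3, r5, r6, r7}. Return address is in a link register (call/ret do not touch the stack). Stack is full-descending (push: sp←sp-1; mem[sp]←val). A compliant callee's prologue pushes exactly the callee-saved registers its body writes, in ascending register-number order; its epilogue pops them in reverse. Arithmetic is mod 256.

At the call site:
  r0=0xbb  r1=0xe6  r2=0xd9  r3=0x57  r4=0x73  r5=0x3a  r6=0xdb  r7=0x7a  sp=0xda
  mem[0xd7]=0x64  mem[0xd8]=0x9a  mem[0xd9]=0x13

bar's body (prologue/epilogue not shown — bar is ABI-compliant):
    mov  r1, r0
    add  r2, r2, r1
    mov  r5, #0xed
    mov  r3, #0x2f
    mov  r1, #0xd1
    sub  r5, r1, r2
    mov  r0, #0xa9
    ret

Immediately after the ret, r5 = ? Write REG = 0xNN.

REG = 0x3d

prologue: push r0 -> mem[0xd9]=0xbb, sp=0xd9
prologue: push r1 -> mem[0xd8]=0xe6, sp=0xd8
prologue: push r2 -> mem[0xd7]=0xd9, sp=0xd7
body[0] mov  r1, r0 -> r1=0xbb
body[1] add  r2, r2, r1 -> r2=0x94
body[2] mov  r5, #0xed -> r5=0xed
body[3] mov  r3, #0x2f -> r3=0x2f
body[4] mov  r1, #0xd1 -> r1=0xd1
body[5] sub  r5, r1, r2 -> r5=0x3d
body[6] mov  r0, #0xa9 -> r0=0xa9
epilogue: pop r2=0xd9, sp=0xd8
epilogue: pop r1=0xe6, sp=0xd9
epilogue: pop r0=0xbb, sp=0xda
r5 is caller-saved -> body value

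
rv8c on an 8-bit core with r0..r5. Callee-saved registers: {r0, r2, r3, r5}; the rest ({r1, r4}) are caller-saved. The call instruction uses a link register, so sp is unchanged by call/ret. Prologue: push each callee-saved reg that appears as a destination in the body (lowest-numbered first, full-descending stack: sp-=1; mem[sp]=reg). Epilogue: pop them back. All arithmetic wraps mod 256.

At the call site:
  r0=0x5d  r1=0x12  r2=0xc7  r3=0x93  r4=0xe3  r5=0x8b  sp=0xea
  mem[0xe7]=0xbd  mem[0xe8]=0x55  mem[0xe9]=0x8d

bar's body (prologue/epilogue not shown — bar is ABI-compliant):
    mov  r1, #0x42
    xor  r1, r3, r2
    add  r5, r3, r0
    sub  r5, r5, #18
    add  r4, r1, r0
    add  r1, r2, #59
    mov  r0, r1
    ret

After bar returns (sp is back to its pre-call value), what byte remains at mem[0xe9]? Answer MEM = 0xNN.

MEM = 0x5d

prologue: push r0 → mem[0xe9]=0x5d, sp=0xe9
prologue: push r5 → mem[0xe8]=0x8b, sp=0xe8
body[0] mov  r1, #0x42 → r1=0x42
body[1] xor  r1, r3, r2 → r1=0x54
body[2] add  r5, r3, r0 → r5=0xf0
body[3] sub  r5, r5, #18 → r5=0xde
body[4] add  r4, r1, r0 → r4=0xb1
body[5] add  r1, r2, #59 → r1=0x02
body[6] mov  r0, r1 → r0=0x02
epilogue: pop r5=0x8b, sp=0xe9
epilogue: pop r0=0x5d, sp=0xea
prologue pushed ['r0', 'r5'] at ['0xe9', '0xe8']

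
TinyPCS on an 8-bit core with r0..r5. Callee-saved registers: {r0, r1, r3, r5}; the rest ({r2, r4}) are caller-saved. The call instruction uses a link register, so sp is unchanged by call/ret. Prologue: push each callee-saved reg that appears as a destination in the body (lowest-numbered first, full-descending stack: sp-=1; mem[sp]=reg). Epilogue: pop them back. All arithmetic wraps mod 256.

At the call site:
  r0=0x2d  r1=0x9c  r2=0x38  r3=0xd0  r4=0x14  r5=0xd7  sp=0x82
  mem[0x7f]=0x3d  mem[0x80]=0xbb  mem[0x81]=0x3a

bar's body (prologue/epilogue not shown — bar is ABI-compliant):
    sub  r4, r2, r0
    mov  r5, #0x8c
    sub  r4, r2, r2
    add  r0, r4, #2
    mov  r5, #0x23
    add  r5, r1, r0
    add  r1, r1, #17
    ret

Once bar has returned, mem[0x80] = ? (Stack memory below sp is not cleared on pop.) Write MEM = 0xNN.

MEM = 0x9c

prologue: push r0 -> mem[0x81]=0x2d, sp=0x81
prologue: push r1 -> mem[0x80]=0x9c, sp=0x80
prologue: push r5 -> mem[0x7f]=0xd7, sp=0x7f
body[0] sub  r4, r2, r0 -> r4=0x0b
body[1] mov  r5, #0x8c -> r5=0x8c
body[2] sub  r4, r2, r2 -> r4=0x00
body[3] add  r0, r4, #2 -> r0=0x02
body[4] mov  r5, #0x23 -> r5=0x23
body[5] add  r5, r1, r0 -> r5=0x9e
body[6] add  r1, r1, #17 -> r1=0xad
epilogue: pop r5=0xd7, sp=0x80
epilogue: pop r1=0x9c, sp=0x81
epilogue: pop r0=0x2d, sp=0x82
prologue pushed ['r0', 'r1', 'r5'] at ['0x81', '0x80', '0x7f']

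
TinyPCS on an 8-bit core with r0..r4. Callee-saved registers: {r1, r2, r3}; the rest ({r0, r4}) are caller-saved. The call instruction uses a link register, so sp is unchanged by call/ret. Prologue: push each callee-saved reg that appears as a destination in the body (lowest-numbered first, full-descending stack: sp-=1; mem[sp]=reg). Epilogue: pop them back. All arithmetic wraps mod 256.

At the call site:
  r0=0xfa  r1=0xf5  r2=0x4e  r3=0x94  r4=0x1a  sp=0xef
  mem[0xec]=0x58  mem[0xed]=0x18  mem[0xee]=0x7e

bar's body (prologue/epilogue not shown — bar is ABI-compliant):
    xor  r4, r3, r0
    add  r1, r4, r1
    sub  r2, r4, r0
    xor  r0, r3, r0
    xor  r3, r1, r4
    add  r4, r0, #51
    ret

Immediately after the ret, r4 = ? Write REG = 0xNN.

REG = 0xa1

prologue: push r1 → mem[0xee]=0xf5, sp=0xee
prologue: push r2 → mem[0xed]=0x4e, sp=0xed
prologue: push r3 → mem[0xec]=0x94, sp=0xec
body[0] xor  r4, r3, r0 → r4=0x6e
body[1] add  r1, r4, r1 → r1=0x63
body[2] sub  r2, r4, r0 → r2=0x74
body[3] xor  r0, r3, r0 → r0=0x6e
body[4] xor  r3, r1, r4 → r3=0x0d
body[5] add  r4, r0, #51 → r4=0xa1
epilogue: pop r3=0x94, sp=0xed
epilogue: pop r2=0x4e, sp=0xee
epilogue: pop r1=0xf5, sp=0xef
r4 is caller-saved → body value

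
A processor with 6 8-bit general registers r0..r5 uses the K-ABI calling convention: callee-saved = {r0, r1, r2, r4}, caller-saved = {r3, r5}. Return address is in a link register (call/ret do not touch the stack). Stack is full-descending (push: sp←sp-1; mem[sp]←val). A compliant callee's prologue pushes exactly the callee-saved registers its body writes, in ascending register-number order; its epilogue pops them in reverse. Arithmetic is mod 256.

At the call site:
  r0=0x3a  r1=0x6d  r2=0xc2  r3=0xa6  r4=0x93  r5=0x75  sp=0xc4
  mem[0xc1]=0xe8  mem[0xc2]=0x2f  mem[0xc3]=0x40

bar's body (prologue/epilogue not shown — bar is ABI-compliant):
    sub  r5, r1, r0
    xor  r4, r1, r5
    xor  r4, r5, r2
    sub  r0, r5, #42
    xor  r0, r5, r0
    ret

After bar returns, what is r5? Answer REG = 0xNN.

prologue: push r0 → mem[0xc3]=0x3a, sp=0xc3
prologue: push r4 → mem[0xc2]=0x93, sp=0xc2
body[0] sub  r5, r1, r0 → r5=0x33
body[1] xor  r4, r1, r5 → r4=0x5e
body[2] xor  r4, r5, r2 → r4=0xf1
body[3] sub  r0, r5, #42 → r0=0x09
body[4] xor  r0, r5, r0 → r0=0x3a
epilogue: pop r4=0x93, sp=0xc3
epilogue: pop r0=0x3a, sp=0xc4
r5 is caller-saved → body value

REG = 0x33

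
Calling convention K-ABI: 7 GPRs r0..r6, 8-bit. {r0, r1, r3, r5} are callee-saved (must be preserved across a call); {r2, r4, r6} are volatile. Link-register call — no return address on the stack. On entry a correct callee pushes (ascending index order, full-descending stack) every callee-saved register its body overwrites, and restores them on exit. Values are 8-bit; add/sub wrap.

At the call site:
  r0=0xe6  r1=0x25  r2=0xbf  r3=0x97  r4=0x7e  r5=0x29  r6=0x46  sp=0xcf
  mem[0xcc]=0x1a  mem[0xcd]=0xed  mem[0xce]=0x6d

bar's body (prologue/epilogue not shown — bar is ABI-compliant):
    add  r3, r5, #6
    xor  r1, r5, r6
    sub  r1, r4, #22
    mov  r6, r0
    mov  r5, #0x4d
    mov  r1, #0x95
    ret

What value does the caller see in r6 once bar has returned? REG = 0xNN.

prologue: push r1 -> mem[0xce]=0x25, sp=0xce
prologue: push r3 -> mem[0xcd]=0x97, sp=0xcd
prologue: push r5 -> mem[0xcc]=0x29, sp=0xcc
body[0] add  r3, r5, #6 -> r3=0x2f
body[1] xor  r1, r5, r6 -> r1=0x6f
body[2] sub  r1, r4, #22 -> r1=0x68
body[3] mov  r6, r0 -> r6=0xe6
body[4] mov  r5, #0x4d -> r5=0x4d
body[5] mov  r1, #0x95 -> r1=0x95
epilogue: pop r5=0x29, sp=0xcd
epilogue: pop r3=0x97, sp=0xce
epilogue: pop r1=0x25, sp=0xcf
r6 is caller-saved -> body value

REG = 0xe6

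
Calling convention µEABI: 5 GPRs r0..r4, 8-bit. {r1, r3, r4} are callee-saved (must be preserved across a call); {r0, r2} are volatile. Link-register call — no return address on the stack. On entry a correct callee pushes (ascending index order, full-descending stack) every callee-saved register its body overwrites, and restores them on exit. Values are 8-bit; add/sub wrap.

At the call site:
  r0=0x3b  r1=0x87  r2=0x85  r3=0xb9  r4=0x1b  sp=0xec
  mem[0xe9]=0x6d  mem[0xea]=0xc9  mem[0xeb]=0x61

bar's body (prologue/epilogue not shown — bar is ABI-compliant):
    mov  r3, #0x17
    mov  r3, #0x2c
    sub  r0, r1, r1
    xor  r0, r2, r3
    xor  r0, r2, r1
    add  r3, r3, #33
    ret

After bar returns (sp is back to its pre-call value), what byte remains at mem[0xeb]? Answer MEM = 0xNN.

MEM = 0xb9

prologue: push r3 -> mem[0xeb]=0xb9, sp=0xeb
body[0] mov  r3, #0x17 -> r3=0x17
body[1] mov  r3, #0x2c -> r3=0x2c
body[2] sub  r0, r1, r1 -> r0=0x00
body[3] xor  r0, r2, r3 -> r0=0xa9
body[4] xor  r0, r2, r1 -> r0=0x02
body[5] add  r3, r3, #33 -> r3=0x4d
epilogue: pop r3=0xb9, sp=0xec
prologue pushed ['r3'] at ['0xeb']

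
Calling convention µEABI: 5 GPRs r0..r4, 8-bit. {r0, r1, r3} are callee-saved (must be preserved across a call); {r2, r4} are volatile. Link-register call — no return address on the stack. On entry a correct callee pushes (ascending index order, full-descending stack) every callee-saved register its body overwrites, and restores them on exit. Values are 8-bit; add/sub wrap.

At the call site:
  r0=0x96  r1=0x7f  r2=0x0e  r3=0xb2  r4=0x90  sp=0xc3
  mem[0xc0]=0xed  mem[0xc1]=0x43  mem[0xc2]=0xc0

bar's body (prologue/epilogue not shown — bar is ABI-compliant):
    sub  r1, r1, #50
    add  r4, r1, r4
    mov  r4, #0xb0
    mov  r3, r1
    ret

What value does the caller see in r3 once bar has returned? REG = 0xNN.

REG = 0xb2

prologue: push r1 -> mem[0xc2]=0x7f, sp=0xc2
prologue: push r3 -> mem[0xc1]=0xb2, sp=0xc1
body[0] sub  r1, r1, #50 -> r1=0x4d
body[1] add  r4, r1, r4 -> r4=0xdd
body[2] mov  r4, #0xb0 -> r4=0xb0
body[3] mov  r3, r1 -> r3=0x4d
epilogue: pop r3=0xb2, sp=0xc2
epilogue: pop r1=0x7f, sp=0xc3
r3 is callee-saved -> restored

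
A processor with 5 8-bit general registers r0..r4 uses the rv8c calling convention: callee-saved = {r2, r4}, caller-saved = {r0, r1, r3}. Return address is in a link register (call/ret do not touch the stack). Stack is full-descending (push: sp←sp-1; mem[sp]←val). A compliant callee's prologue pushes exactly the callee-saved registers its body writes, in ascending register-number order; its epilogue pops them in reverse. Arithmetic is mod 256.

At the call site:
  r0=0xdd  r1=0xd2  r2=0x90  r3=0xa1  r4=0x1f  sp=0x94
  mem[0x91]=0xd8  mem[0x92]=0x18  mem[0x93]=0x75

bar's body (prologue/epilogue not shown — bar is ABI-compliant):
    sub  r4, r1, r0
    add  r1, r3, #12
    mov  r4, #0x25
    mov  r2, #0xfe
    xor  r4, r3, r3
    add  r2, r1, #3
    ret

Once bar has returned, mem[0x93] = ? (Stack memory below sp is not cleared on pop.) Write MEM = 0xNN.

MEM = 0x90

prologue: push r2 → mem[0x93]=0x90, sp=0x93
prologue: push r4 → mem[0x92]=0x1f, sp=0x92
body[0] sub  r4, r1, r0 → r4=0xf5
body[1] add  r1, r3, #12 → r1=0xad
body[2] mov  r4, #0x25 → r4=0x25
body[3] mov  r2, #0xfe → r2=0xfe
body[4] xor  r4, r3, r3 → r4=0x00
body[5] add  r2, r1, #3 → r2=0xb0
epilogue: pop r4=0x1f, sp=0x93
epilogue: pop r2=0x90, sp=0x94
prologue pushed ['r2', 'r4'] at ['0x93', '0x92']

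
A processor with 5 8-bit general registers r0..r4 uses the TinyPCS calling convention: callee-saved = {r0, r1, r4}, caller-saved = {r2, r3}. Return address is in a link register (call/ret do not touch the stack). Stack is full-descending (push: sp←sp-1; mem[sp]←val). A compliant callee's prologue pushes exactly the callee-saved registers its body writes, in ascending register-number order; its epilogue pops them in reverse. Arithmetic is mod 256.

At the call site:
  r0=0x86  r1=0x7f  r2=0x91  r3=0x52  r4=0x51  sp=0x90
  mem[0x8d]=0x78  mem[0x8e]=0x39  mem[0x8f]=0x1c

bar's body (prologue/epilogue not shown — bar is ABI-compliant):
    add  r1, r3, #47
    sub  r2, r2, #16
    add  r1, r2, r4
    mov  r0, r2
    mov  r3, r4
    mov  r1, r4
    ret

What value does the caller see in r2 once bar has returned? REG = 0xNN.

prologue: push r0 → mem[0x8f]=0x86, sp=0x8f
prologue: push r1 → mem[0x8e]=0x7f, sp=0x8e
body[0] add  r1, r3, #47 → r1=0x81
body[1] sub  r2, r2, #16 → r2=0x81
body[2] add  r1, r2, r4 → r1=0xd2
body[3] mov  r0, r2 → r0=0x81
body[4] mov  r3, r4 → r3=0x51
body[5] mov  r1, r4 → r1=0x51
epilogue: pop r1=0x7f, sp=0x8f
epilogue: pop r0=0x86, sp=0x90
r2 is caller-saved → body value

REG = 0x81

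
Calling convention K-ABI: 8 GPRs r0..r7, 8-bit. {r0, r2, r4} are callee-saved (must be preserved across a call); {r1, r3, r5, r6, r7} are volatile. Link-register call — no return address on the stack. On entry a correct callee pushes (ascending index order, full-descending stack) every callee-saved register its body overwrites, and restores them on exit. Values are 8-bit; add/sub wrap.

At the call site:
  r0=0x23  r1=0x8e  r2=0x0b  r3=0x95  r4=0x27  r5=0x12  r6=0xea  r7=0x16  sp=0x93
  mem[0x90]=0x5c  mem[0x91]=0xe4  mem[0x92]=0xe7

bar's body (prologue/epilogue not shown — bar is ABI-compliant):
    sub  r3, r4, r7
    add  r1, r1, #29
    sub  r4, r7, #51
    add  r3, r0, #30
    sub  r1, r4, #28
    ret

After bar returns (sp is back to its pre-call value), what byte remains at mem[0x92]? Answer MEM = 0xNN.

prologue: push r4 -> mem[0x92]=0x27, sp=0x92
body[0] sub  r3, r4, r7 -> r3=0x11
body[1] add  r1, r1, #29 -> r1=0xab
body[2] sub  r4, r7, #51 -> r4=0xe3
body[3] add  r3, r0, #30 -> r3=0x41
body[4] sub  r1, r4, #28 -> r1=0xc7
epilogue: pop r4=0x27, sp=0x93
prologue pushed ['r4'] at ['0x92']

MEM = 0x27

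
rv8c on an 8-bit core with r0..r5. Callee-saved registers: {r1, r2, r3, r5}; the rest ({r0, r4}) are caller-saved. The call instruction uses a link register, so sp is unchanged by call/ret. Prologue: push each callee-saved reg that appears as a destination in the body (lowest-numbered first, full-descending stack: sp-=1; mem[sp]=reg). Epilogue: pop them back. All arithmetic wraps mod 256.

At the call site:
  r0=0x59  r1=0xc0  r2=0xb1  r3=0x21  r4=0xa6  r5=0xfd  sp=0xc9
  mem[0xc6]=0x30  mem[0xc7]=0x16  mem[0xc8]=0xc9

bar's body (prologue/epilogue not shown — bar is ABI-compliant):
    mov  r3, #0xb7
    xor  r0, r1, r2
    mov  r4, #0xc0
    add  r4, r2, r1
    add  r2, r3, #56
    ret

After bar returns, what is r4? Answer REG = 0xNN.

prologue: push r2 -> mem[0xc8]=0xb1, sp=0xc8
prologue: push r3 -> mem[0xc7]=0x21, sp=0xc7
body[0] mov  r3, #0xb7 -> r3=0xb7
body[1] xor  r0, r1, r2 -> r0=0x71
body[2] mov  r4, #0xc0 -> r4=0xc0
body[3] add  r4, r2, r1 -> r4=0x71
body[4] add  r2, r3, #56 -> r2=0xef
epilogue: pop r3=0x21, sp=0xc8
epilogue: pop r2=0xb1, sp=0xc9
r4 is caller-saved -> body value

REG = 0x71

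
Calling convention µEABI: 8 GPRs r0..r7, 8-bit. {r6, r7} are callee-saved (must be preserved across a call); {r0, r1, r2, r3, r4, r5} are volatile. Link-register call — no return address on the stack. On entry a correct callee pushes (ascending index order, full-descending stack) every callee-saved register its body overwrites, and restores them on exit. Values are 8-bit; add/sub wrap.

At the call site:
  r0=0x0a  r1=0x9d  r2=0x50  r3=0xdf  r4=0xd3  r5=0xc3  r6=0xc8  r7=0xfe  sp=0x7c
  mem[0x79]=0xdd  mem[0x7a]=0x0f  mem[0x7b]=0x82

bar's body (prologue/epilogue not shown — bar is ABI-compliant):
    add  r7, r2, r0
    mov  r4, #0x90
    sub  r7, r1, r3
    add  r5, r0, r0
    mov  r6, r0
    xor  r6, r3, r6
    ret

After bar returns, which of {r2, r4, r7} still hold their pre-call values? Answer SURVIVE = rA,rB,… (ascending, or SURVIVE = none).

SURVIVE = r2,r7

prologue: push r6 → mem[0x7b]=0xc8, sp=0x7b
prologue: push r7 → mem[0x7a]=0xfe, sp=0x7a
body[0] add  r7, r2, r0 → r7=0x5a
body[1] mov  r4, #0x90 → r4=0x90
body[2] sub  r7, r1, r3 → r7=0xbe
body[3] add  r5, r0, r0 → r5=0x14
body[4] mov  r6, r0 → r6=0x0a
body[5] xor  r6, r3, r6 → r6=0xd5
epilogue: pop r7=0xfe, sp=0x7b
epilogue: pop r6=0xc8, sp=0x7c
r2: caller-saved, written=False
r4: caller-saved, written=True
r7: callee-saved, written=True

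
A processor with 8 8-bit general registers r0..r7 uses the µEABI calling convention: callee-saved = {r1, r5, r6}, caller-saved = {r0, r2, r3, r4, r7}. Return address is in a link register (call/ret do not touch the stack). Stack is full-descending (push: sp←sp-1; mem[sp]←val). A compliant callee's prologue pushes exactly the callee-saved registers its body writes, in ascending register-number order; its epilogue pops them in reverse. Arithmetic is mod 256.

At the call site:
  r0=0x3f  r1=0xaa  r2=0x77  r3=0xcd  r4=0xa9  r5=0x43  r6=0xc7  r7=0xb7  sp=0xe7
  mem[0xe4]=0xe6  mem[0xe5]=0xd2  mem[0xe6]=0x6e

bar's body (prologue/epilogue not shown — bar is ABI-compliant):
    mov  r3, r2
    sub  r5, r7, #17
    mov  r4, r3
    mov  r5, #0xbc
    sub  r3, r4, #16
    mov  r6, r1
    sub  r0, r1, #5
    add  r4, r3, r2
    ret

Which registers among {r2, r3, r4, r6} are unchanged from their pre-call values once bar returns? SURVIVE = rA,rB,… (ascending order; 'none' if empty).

prologue: push r5 -> mem[0xe6]=0x43, sp=0xe6
prologue: push r6 -> mem[0xe5]=0xc7, sp=0xe5
body[0] mov  r3, r2 -> r3=0x77
body[1] sub  r5, r7, #17 -> r5=0xa6
body[2] mov  r4, r3 -> r4=0x77
body[3] mov  r5, #0xbc -> r5=0xbc
body[4] sub  r3, r4, #16 -> r3=0x67
body[5] mov  r6, r1 -> r6=0xaa
body[6] sub  r0, r1, #5 -> r0=0xa5
body[7] add  r4, r3, r2 -> r4=0xde
epilogue: pop r6=0xc7, sp=0xe6
epilogue: pop r5=0x43, sp=0xe7
r2: caller-saved, written=False
r3: caller-saved, written=True
r4: caller-saved, written=True
r6: callee-saved, written=True

SURVIVE = r2,r6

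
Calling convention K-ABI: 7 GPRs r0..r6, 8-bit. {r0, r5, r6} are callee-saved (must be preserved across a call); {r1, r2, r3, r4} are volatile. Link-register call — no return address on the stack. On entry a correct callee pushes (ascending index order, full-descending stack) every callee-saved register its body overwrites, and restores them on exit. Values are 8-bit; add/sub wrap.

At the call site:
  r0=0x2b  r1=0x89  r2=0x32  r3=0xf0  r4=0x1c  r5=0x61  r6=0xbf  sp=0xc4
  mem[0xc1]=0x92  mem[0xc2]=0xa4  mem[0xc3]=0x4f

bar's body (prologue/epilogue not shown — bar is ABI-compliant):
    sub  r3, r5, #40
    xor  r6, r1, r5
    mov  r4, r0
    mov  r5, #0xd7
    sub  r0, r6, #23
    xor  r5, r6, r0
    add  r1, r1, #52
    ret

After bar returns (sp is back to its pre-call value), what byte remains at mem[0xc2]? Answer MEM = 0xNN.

prologue: push r0 → mem[0xc3]=0x2b, sp=0xc3
prologue: push r5 → mem[0xc2]=0x61, sp=0xc2
prologue: push r6 → mem[0xc1]=0xbf, sp=0xc1
body[0] sub  r3, r5, #40 → r3=0x39
body[1] xor  r6, r1, r5 → r6=0xe8
body[2] mov  r4, r0 → r4=0x2b
body[3] mov  r5, #0xd7 → r5=0xd7
body[4] sub  r0, r6, #23 → r0=0xd1
body[5] xor  r5, r6, r0 → r5=0x39
body[6] add  r1, r1, #52 → r1=0xbd
epilogue: pop r6=0xbf, sp=0xc2
epilogue: pop r5=0x61, sp=0xc3
epilogue: pop r0=0x2b, sp=0xc4
prologue pushed ['r0', 'r5', 'r6'] at ['0xc3', '0xc2', '0xc1']

MEM = 0x61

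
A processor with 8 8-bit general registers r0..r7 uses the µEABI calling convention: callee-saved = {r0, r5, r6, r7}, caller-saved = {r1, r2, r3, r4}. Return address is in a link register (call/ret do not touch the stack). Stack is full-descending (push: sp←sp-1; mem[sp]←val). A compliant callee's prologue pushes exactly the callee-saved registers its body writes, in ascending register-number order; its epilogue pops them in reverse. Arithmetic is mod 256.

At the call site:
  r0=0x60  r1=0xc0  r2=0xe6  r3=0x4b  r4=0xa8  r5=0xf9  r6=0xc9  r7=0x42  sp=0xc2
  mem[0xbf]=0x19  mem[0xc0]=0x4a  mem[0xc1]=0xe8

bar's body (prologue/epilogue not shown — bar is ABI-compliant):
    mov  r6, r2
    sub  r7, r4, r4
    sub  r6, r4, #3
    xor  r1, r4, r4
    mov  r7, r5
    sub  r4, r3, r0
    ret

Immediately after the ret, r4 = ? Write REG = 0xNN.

REG = 0xeb

prologue: push r6 → mem[0xc1]=0xc9, sp=0xc1
prologue: push r7 → mem[0xc0]=0x42, sp=0xc0
body[0] mov  r6, r2 → r6=0xe6
body[1] sub  r7, r4, r4 → r7=0x00
body[2] sub  r6, r4, #3 → r6=0xa5
body[3] xor  r1, r4, r4 → r1=0x00
body[4] mov  r7, r5 → r7=0xf9
body[5] sub  r4, r3, r0 → r4=0xeb
epilogue: pop r7=0x42, sp=0xc1
epilogue: pop r6=0xc9, sp=0xc2
r4 is caller-saved → body value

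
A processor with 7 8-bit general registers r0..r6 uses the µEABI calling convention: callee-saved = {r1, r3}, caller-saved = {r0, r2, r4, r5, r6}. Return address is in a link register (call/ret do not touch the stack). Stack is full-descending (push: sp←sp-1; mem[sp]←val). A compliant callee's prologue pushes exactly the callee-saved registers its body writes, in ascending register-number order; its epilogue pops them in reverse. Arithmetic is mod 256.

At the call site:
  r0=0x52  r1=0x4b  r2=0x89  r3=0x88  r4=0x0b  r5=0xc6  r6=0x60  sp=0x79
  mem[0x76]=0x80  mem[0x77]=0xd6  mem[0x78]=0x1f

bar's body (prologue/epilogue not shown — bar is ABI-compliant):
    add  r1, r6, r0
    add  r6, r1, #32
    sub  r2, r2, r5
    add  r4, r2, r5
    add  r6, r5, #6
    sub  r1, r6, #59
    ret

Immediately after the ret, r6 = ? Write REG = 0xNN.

REG = 0xcc

prologue: push r1 -> mem[0x78]=0x4b, sp=0x78
body[0] add  r1, r6, r0 -> r1=0xb2
body[1] add  r6, r1, #32 -> r6=0xd2
body[2] sub  r2, r2, r5 -> r2=0xc3
body[3] add  r4, r2, r5 -> r4=0x89
body[4] add  r6, r5, #6 -> r6=0xcc
body[5] sub  r1, r6, #59 -> r1=0x91
epilogue: pop r1=0x4b, sp=0x79
r6 is caller-saved -> body value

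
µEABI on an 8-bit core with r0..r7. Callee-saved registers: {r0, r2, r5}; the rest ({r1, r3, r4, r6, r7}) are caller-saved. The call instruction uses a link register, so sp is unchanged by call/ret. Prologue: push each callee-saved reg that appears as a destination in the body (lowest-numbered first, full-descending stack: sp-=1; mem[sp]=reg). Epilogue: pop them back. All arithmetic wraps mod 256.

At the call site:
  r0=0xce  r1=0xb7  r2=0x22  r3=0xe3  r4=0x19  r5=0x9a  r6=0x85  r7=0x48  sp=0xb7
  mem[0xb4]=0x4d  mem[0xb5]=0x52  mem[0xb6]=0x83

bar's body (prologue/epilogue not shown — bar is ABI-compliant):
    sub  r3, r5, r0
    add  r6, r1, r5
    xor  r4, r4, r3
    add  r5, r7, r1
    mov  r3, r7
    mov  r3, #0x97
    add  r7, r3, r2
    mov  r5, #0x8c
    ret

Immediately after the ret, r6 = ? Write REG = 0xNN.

REG = 0x51

prologue: push r5 -> mem[0xb6]=0x9a, sp=0xb6
body[0] sub  r3, r5, r0 -> r3=0xcc
body[1] add  r6, r1, r5 -> r6=0x51
body[2] xor  r4, r4, r3 -> r4=0xd5
body[3] add  r5, r7, r1 -> r5=0xff
body[4] mov  r3, r7 -> r3=0x48
body[5] mov  r3, #0x97 -> r3=0x97
body[6] add  r7, r3, r2 -> r7=0xb9
body[7] mov  r5, #0x8c -> r5=0x8c
epilogue: pop r5=0x9a, sp=0xb7
r6 is caller-saved -> body value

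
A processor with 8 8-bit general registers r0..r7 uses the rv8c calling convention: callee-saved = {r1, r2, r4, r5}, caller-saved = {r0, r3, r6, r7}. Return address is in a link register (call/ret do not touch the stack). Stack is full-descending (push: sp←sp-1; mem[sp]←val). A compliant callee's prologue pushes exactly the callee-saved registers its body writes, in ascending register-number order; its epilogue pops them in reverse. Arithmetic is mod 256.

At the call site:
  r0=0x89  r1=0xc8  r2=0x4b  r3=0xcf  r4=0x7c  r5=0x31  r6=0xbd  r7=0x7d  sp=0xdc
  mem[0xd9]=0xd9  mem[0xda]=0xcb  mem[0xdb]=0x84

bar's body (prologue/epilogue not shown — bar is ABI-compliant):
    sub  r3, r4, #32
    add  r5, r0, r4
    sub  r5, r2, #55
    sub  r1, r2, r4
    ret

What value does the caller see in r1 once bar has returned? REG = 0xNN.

prologue: push r1 -> mem[0xdb]=0xc8, sp=0xdb
prologue: push r5 -> mem[0xda]=0x31, sp=0xda
body[0] sub  r3, r4, #32 -> r3=0x5c
body[1] add  r5, r0, r4 -> r5=0x05
body[2] sub  r5, r2, #55 -> r5=0x14
body[3] sub  r1, r2, r4 -> r1=0xcf
epilogue: pop r5=0x31, sp=0xdb
epilogue: pop r1=0xc8, sp=0xdc
r1 is callee-saved -> restored

REG = 0xc8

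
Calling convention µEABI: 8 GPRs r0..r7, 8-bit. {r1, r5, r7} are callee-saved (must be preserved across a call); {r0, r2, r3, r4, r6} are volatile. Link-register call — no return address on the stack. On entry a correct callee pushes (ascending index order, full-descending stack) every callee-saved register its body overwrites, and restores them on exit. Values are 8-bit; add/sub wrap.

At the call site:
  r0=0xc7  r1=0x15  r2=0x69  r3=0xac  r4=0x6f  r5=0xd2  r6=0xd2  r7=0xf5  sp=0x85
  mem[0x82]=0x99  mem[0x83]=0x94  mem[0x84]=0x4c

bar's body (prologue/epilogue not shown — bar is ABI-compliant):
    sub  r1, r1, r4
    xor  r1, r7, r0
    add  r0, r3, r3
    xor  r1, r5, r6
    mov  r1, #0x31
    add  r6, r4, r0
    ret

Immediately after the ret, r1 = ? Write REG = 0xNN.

REG = 0x15

prologue: push r1 → mem[0x84]=0x15, sp=0x84
body[0] sub  r1, r1, r4 → r1=0xa6
body[1] xor  r1, r7, r0 → r1=0x32
body[2] add  r0, r3, r3 → r0=0x58
body[3] xor  r1, r5, r6 → r1=0x00
body[4] mov  r1, #0x31 → r1=0x31
body[5] add  r6, r4, r0 → r6=0xc7
epilogue: pop r1=0x15, sp=0x85
r1 is callee-saved → restored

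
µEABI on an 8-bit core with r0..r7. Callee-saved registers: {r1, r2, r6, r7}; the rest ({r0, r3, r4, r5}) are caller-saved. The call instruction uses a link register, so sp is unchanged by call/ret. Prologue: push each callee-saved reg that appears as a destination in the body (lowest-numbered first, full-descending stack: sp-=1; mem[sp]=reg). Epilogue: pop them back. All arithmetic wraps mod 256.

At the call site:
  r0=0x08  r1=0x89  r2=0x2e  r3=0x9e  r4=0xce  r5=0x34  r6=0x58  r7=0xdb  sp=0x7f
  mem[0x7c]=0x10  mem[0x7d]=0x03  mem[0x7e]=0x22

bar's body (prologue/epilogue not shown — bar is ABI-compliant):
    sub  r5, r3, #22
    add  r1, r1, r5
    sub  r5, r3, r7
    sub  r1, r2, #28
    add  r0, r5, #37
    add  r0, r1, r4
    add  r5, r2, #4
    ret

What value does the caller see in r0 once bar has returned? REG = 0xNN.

prologue: push r1 -> mem[0x7e]=0x89, sp=0x7e
body[0] sub  r5, r3, #22 -> r5=0x88
body[1] add  r1, r1, r5 -> r1=0x11
body[2] sub  r5, r3, r7 -> r5=0xc3
body[3] sub  r1, r2, #28 -> r1=0x12
body[4] add  r0, r5, #37 -> r0=0xe8
body[5] add  r0, r1, r4 -> r0=0xe0
body[6] add  r5, r2, #4 -> r5=0x32
epilogue: pop r1=0x89, sp=0x7f
r0 is caller-saved -> body value

REG = 0xe0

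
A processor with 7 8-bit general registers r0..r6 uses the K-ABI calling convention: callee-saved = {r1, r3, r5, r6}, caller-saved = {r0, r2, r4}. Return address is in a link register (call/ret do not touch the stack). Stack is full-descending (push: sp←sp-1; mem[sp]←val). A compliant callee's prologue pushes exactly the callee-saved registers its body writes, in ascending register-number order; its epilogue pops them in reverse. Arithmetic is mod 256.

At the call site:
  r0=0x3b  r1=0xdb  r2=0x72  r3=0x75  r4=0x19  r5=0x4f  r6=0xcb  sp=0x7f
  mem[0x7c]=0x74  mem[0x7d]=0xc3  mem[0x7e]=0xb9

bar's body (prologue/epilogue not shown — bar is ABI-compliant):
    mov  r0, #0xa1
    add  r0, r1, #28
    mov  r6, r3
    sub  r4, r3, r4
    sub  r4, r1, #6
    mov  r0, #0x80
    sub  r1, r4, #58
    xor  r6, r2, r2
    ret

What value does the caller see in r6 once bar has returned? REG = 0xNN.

REG = 0xcb

prologue: push r1 → mem[0x7e]=0xdb, sp=0x7e
prologue: push r6 → mem[0x7d]=0xcb, sp=0x7d
body[0] mov  r0, #0xa1 → r0=0xa1
body[1] add  r0, r1, #28 → r0=0xf7
body[2] mov  r6, r3 → r6=0x75
body[3] sub  r4, r3, r4 → r4=0x5c
body[4] sub  r4, r1, #6 → r4=0xd5
body[5] mov  r0, #0x80 → r0=0x80
body[6] sub  r1, r4, #58 → r1=0x9b
body[7] xor  r6, r2, r2 → r6=0x00
epilogue: pop r6=0xcb, sp=0x7e
epilogue: pop r1=0xdb, sp=0x7f
r6 is callee-saved → restored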